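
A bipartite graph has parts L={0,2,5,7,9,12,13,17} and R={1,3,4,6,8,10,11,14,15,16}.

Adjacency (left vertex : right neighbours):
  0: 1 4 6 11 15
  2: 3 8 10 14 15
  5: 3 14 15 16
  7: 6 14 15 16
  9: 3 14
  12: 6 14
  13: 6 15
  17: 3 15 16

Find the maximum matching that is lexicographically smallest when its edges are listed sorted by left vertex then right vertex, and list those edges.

Lex-smallest maximum matching: {(0,1), (2,8), (5,3), (7,6), (9,14), (13,15), (17,16)}

|M| = 7 (so the lex-smallest maximum matching has 7 edges)
process left vertices in ascending order; for each, take the smallest-labelled available neighbour that still permits 7 edges overall, or leave it unmatched if none does
lex-smallest matching: {0-1, 2-8, 5-3, 7-6, 9-14, 13-15, 17-16}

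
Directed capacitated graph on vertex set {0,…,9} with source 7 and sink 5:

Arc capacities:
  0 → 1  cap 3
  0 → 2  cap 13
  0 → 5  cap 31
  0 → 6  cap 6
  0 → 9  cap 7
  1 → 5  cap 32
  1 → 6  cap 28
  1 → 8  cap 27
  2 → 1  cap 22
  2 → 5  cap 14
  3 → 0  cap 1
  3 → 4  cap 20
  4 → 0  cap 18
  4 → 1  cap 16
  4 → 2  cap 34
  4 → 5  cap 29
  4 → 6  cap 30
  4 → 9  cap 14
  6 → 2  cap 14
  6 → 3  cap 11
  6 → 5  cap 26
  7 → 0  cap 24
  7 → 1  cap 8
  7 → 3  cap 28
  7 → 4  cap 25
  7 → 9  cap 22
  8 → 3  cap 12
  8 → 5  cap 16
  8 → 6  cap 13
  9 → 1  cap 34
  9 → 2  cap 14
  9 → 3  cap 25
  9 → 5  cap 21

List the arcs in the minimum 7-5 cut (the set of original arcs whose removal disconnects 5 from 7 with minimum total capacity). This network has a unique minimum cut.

Min-cut arcs: {(3,0), (3,4), (7,0), (7,1), (7,4), (7,9)} (total capacity 100)

augment #1: 7→0→5 push 24
augment #2: 7→1→5 push 8
augment #3: 7→4→5 push 25
augment #4: 7→9→5 push 21
augment #5: 7→3→0→5 push 1
augment #6: 7→3→4→5 push 4
augment #7: 7→9→1→5 push 1
augment #8: 7→3→4→0→5 push 6
augment #9: 7→3→4→1→5 push 10
max flow = 100; residual-reachable set from 7 gives S-side
cut edges (S→T): {(3,0), (3,4), (7,0), (7,1), (7,4), (7,9)} total cap 100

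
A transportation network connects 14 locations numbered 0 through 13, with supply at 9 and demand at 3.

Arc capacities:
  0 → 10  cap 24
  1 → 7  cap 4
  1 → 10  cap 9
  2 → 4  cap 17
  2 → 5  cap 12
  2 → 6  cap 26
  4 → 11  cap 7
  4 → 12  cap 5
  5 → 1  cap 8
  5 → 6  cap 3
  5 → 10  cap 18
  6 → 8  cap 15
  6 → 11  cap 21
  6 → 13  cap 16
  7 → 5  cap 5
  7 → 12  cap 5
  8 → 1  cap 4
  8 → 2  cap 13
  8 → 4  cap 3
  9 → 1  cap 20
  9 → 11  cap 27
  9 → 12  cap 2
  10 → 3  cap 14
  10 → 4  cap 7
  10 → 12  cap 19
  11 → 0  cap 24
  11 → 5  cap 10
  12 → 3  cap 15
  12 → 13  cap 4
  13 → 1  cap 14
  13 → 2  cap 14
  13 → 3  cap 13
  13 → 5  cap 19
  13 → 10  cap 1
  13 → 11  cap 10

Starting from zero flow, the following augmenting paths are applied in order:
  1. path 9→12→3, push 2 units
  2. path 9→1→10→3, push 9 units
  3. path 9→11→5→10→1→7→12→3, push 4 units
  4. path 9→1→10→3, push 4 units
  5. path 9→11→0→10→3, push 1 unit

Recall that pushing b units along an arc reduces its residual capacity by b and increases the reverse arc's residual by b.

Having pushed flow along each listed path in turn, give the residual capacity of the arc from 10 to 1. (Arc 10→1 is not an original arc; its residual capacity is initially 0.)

Residual capacity of (10,1): 9

after path 1 (9→12→3, push 2): res(10,1)=0
after path 2 (9→1→10→3, push 9): res(10,1)=9
after path 3 (9→11→5→10→1→7→12→3, push 4): res(10,1)=5
after path 4 (9→1→10→3, push 4): res(10,1)=9
after path 5 (9→11→0→10→3, push 1): res(10,1)=9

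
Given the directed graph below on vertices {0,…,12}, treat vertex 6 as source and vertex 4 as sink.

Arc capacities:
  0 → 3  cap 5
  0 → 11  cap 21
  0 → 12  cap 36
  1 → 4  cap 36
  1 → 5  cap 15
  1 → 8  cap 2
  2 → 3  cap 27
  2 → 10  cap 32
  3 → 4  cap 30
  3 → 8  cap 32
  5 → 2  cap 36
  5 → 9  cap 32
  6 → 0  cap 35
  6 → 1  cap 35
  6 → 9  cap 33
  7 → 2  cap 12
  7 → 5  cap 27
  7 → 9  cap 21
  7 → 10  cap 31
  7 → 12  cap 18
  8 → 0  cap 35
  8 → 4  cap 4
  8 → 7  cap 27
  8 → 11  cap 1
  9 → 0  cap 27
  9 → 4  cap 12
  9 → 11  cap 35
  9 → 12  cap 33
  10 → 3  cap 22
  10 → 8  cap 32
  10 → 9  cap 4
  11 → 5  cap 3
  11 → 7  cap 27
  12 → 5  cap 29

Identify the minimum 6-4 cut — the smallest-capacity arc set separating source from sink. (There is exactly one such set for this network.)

Min-cut arcs: {(3,4), (6,1), (8,4), (9,4)} (total capacity 81)

augment #1: 6→1→4 push 35
augment #2: 6→9→4 push 12
augment #3: 6→0→3→4 push 5
augment #4: 6→0→11→5→2→3→4 push 3
augment #5: 6→0→11→7→2→3→4 push 12
augment #6: 6→0→11→7→10→3→4 push 6
augment #7: 6→0→12→5→2→3→4 push 4
augment #8: 6→9→11→7→10→8→4 push 4
max flow = 81; residual-reachable set from 6 gives S-side
cut edges (S→T): {(3,4), (6,1), (8,4), (9,4)} total cap 81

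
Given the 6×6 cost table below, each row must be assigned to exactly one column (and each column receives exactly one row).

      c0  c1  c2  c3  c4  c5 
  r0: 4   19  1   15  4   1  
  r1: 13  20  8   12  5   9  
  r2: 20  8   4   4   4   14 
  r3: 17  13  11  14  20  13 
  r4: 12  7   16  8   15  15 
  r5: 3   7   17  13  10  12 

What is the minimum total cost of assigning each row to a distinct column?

Minimum assignment cost: 31

optimal assignment: row0→col5 (cost 1), row1→col4 (cost 5), row2→col3 (cost 4), row3→col2 (cost 11), row4→col1 (cost 7), row5→col0 (cost 3)
total = 1 + 5 + 4 + 11 + 7 + 3 = 31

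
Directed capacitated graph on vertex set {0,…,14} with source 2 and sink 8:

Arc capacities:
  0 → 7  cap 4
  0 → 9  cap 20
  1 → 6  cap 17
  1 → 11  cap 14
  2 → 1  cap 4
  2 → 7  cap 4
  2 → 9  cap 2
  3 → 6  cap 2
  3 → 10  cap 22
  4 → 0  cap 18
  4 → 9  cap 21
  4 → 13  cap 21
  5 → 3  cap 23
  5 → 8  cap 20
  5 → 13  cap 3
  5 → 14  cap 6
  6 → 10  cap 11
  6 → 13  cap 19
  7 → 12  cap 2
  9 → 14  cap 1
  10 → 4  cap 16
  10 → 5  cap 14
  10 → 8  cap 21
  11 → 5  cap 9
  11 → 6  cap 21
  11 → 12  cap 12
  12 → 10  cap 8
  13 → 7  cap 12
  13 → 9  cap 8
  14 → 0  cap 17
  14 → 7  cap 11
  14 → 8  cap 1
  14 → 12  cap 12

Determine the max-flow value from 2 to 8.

Maximum flow value: 7

augment #1: 2→9→14→8 bottleneck 1, total now 1
augment #2: 2→1→6→10→8 bottleneck 4, total now 5
augment #3: 2→7→12→10→8 bottleneck 2, total now 7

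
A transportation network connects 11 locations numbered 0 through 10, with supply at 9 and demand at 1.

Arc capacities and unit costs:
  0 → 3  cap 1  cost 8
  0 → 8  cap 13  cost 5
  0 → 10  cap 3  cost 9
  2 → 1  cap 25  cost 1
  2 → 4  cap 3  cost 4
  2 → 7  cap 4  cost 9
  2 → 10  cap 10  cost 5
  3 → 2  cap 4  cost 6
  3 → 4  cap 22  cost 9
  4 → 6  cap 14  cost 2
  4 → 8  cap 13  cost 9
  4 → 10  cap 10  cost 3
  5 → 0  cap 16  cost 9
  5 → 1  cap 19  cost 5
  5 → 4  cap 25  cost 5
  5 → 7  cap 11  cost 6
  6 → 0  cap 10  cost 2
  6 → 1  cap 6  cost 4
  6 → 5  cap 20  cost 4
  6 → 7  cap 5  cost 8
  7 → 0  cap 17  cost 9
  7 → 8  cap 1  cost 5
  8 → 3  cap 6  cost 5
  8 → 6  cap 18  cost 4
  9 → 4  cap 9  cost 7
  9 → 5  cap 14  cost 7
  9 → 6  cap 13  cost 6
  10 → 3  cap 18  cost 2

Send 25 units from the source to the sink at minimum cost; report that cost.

Minimum cost for 25 units: 303

shortest-cost path #1: 9→6→1 push 6 @ unit cost 10 (adds 60)
shortest-cost path #2: 9→5→1 push 14 @ unit cost 12 (adds 168)
shortest-cost path #3: 9→6→5→1 push 5 @ unit cost 15 (adds 75)
total cost = 303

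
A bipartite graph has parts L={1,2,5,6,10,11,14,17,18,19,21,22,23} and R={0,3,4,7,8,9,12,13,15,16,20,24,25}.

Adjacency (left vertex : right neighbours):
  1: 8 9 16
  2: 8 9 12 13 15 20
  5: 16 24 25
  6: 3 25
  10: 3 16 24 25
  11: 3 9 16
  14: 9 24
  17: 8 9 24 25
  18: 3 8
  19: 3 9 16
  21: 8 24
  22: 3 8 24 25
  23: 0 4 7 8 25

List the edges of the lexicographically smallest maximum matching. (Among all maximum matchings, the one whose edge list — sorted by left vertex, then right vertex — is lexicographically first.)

|M| = 8 (so the lex-smallest maximum matching has 8 edges)
process left vertices in ascending order; for each, take the smallest-labelled available neighbour that still permits 8 edges overall, or leave it unmatched if none does
lex-smallest matching: {1-8, 2-12, 5-16, 6-3, 10-24, 11-9, 17-25, 23-0}

Lex-smallest maximum matching: {(1,8), (2,12), (5,16), (6,3), (10,24), (11,9), (17,25), (23,0)}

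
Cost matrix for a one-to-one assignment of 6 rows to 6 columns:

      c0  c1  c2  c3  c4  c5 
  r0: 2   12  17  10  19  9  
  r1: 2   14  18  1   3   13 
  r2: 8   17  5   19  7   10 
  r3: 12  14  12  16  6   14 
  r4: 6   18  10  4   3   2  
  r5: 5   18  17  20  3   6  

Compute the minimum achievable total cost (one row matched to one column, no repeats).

Minimum assignment cost: 27

optimal assignment: row0→col0 (cost 2), row1→col3 (cost 1), row2→col2 (cost 5), row3→col1 (cost 14), row4→col5 (cost 2), row5→col4 (cost 3)
total = 2 + 1 + 5 + 14 + 2 + 3 = 27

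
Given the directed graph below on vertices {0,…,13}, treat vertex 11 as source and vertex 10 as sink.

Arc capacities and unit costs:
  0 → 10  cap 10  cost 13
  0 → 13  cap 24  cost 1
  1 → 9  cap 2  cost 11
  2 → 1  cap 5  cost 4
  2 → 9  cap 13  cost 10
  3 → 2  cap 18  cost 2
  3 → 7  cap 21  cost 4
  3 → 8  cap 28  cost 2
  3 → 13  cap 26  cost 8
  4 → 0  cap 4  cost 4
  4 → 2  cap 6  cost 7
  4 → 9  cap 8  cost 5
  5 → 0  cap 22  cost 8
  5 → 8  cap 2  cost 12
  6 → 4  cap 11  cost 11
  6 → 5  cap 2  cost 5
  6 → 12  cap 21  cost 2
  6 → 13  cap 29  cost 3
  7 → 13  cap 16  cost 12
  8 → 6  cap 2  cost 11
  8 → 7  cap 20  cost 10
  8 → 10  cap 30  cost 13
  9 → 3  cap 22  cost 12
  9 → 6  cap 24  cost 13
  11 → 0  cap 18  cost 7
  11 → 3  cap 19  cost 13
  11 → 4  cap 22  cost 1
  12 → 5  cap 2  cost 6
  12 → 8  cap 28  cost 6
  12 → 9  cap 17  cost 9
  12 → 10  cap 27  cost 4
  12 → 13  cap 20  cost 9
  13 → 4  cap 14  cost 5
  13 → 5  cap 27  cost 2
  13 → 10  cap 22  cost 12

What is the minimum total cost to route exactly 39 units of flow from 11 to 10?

Minimum cost for 39 units: 884

shortest-cost path #1: 11→4→0→10 push 4 @ unit cost 18 (adds 72)
shortest-cost path #2: 11→0→10 push 6 @ unit cost 20 (adds 120)
shortest-cost path #3: 11→0→13→10 push 12 @ unit cost 20 (adds 240)
shortest-cost path #4: 11→4→9→6→12→10 push 8 @ unit cost 25 (adds 200)
shortest-cost path #5: 11→3→8→10 push 9 @ unit cost 28 (adds 252)
total cost = 884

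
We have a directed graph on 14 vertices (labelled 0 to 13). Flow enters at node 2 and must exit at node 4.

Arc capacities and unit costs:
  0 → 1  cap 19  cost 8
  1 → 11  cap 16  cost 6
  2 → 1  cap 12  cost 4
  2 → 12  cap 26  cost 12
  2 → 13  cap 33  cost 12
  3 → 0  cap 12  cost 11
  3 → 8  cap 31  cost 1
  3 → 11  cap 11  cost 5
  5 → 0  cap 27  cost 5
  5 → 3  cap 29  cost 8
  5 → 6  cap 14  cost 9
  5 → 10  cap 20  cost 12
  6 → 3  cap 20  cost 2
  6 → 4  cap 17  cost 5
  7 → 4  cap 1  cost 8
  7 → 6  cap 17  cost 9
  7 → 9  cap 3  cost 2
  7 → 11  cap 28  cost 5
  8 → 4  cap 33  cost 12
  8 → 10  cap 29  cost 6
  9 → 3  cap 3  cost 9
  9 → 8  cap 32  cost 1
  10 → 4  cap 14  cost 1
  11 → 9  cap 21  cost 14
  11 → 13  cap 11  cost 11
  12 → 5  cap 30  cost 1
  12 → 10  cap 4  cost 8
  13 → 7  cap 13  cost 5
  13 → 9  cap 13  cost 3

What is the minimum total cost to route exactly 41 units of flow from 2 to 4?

shortest-cost path #1: 2→12→10→4 push 4 @ unit cost 21 (adds 84)
shortest-cost path #2: 2→13→9→8→10→4 push 10 @ unit cost 23 (adds 230)
shortest-cost path #3: 2→13→7→4 push 1 @ unit cost 25 (adds 25)
shortest-cost path #4: 2→12→5→6→4 push 14 @ unit cost 27 (adds 378)
shortest-cost path #5: 2→13→9→8→4 push 3 @ unit cost 28 (adds 84)
shortest-cost path #6: 2→13→7→6→4 push 3 @ unit cost 31 (adds 93)
shortest-cost path #7: 2→12→5→10→8→4 push 6 @ unit cost 31 (adds 186)
total cost = 1080

Minimum cost for 41 units: 1080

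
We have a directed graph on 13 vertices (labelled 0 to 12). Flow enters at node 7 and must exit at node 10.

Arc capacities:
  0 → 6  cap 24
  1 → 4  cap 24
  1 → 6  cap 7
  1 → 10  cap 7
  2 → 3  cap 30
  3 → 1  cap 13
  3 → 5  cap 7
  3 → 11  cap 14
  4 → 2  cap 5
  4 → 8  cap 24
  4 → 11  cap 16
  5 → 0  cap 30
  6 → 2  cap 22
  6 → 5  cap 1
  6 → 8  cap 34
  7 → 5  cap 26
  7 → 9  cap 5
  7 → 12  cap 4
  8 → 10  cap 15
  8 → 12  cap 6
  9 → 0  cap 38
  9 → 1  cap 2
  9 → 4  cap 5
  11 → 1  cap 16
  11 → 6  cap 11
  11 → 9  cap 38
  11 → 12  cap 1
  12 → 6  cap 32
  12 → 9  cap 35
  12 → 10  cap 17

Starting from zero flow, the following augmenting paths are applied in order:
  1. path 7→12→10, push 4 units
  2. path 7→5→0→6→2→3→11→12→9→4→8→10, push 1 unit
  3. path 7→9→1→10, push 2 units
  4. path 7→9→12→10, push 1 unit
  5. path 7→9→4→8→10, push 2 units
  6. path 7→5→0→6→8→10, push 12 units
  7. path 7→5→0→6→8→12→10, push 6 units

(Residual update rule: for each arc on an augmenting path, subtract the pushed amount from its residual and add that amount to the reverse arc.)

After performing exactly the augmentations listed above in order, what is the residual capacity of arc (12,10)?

Residual capacity of (12,10): 6

after path 1 (7→12→10, push 4): res(12,10)=13
after path 2 (7→5→0→6→2→3→11→12→9→4→8→10, push 1): res(12,10)=13
after path 3 (7→9→1→10, push 2): res(12,10)=13
after path 4 (7→9→12→10, push 1): res(12,10)=12
after path 5 (7→9→4→8→10, push 2): res(12,10)=12
after path 6 (7→5→0→6→8→10, push 12): res(12,10)=12
after path 7 (7→5→0→6→8→12→10, push 6): res(12,10)=6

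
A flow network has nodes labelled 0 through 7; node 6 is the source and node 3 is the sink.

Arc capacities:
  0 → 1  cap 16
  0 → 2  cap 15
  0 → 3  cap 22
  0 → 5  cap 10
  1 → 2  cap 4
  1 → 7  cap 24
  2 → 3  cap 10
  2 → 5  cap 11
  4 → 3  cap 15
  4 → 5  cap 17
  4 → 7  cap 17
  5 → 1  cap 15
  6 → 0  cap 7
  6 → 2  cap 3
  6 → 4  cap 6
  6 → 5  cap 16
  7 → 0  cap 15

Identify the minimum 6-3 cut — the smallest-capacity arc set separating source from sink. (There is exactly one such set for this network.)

augment #1: 6→0→3 push 7
augment #2: 6→2→3 push 3
augment #3: 6→4→3 push 6
augment #4: 6→5→1→2→3 push 4
augment #5: 6→5→1→7→0→3 push 11
max flow = 31; residual-reachable set from 6 gives S-side
cut edges (S→T): {(5,1), (6,0), (6,2), (6,4)} total cap 31

Min-cut arcs: {(5,1), (6,0), (6,2), (6,4)} (total capacity 31)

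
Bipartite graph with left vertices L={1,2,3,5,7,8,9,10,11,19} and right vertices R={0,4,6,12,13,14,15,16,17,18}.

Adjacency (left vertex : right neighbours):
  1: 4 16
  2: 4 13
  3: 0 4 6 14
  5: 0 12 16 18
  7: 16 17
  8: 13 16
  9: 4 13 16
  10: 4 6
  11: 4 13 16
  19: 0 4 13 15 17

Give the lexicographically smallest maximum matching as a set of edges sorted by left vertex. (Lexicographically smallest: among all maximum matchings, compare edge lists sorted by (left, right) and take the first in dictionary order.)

Lex-smallest maximum matching: {(1,4), (2,13), (3,0), (5,12), (7,17), (8,16), (10,6), (19,15)}

|M| = 8 (so the lex-smallest maximum matching has 8 edges)
process left vertices in ascending order; for each, take the smallest-labelled available neighbour that still permits 8 edges overall, or leave it unmatched if none does
lex-smallest matching: {1-4, 2-13, 3-0, 5-12, 7-17, 8-16, 10-6, 19-15}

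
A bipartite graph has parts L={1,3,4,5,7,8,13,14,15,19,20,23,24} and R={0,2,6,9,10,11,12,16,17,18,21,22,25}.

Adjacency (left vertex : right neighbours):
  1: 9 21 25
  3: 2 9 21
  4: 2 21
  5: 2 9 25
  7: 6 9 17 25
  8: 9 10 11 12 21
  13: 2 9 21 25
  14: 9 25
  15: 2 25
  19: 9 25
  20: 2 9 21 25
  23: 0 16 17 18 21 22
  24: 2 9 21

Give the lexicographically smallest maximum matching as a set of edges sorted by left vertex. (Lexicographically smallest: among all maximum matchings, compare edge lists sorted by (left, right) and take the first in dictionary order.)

|M| = 7 (so the lex-smallest maximum matching has 7 edges)
process left vertices in ascending order; for each, take the smallest-labelled available neighbour that still permits 7 edges overall, or leave it unmatched if none does
lex-smallest matching: {1-9, 3-2, 4-21, 5-25, 7-6, 8-10, 23-0}

Lex-smallest maximum matching: {(1,9), (3,2), (4,21), (5,25), (7,6), (8,10), (23,0)}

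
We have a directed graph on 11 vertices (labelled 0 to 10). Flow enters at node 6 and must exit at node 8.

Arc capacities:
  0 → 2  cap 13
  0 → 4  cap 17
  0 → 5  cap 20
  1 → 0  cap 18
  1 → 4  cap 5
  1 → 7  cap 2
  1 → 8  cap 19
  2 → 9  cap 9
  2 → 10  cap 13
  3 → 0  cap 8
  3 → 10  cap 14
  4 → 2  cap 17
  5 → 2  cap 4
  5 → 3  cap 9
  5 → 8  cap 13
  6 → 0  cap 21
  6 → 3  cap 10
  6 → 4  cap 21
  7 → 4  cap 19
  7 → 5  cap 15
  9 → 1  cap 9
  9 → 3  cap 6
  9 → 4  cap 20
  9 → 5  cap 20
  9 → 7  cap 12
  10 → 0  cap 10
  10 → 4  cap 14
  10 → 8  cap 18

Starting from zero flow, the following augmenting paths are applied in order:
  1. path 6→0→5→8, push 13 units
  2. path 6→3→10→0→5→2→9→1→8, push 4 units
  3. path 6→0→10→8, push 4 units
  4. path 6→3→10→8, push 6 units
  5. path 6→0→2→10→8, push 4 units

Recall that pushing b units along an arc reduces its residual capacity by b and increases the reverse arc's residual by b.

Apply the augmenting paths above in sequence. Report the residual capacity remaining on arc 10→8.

after path 1 (6→0→5→8, push 13): res(10,8)=18
after path 2 (6→3→10→0→5→2→9→1→8, push 4): res(10,8)=18
after path 3 (6→0→10→8, push 4): res(10,8)=14
after path 4 (6→3→10→8, push 6): res(10,8)=8
after path 5 (6→0→2→10→8, push 4): res(10,8)=4

Residual capacity of (10,8): 4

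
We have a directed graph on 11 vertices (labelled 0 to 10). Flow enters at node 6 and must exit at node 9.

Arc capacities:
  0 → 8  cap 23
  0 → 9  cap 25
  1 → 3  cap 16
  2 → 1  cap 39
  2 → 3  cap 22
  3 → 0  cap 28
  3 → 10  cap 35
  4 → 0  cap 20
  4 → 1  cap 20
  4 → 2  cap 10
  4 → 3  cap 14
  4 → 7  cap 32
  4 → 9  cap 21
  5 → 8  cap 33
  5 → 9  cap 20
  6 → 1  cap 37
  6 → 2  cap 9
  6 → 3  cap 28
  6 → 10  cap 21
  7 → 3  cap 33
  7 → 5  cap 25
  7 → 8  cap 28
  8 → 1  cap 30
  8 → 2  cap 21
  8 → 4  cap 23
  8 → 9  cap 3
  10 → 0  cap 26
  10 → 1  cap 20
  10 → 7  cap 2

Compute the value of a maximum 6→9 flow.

Maximum flow value: 50

augment #1: 6→3→0→9 bottleneck 25, total now 25
augment #2: 6→3→0→8→9 bottleneck 3, total now 28
augment #3: 6→10→7→5→9 bottleneck 2, total now 30
augment #4: 6→10→0→8→4→9 bottleneck 19, total now 49
augment #5: 6→1→3→10→0→8→4→9 bottleneck 1, total now 50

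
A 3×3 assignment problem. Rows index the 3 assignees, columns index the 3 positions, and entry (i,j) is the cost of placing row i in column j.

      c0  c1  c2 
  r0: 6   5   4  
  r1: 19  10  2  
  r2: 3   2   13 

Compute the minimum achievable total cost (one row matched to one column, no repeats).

one of 2 optimal assignments: row0→col0 (cost 6), row1→col2 (cost 2), row2→col1 (cost 2)
total = 6 + 2 + 2 = 10

Minimum assignment cost: 10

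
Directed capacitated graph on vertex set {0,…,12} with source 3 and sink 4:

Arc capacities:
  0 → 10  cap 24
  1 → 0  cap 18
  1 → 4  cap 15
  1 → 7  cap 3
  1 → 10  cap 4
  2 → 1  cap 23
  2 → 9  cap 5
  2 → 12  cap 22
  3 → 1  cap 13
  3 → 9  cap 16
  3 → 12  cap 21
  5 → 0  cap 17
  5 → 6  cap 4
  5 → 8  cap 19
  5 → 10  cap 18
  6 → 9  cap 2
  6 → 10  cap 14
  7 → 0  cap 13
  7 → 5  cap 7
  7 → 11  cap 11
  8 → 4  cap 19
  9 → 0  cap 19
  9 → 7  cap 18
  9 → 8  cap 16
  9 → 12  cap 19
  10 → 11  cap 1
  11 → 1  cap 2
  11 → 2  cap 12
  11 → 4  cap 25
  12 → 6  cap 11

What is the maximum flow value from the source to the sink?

augment #1: 3→1→4 bottleneck 13, total now 13
augment #2: 3→9→8→4 bottleneck 16, total now 29
augment #3: 3→12→6→10→11→4 bottleneck 1, total now 30
augment #4: 3→12→6→9→7→11→4 bottleneck 2, total now 32

Maximum flow value: 32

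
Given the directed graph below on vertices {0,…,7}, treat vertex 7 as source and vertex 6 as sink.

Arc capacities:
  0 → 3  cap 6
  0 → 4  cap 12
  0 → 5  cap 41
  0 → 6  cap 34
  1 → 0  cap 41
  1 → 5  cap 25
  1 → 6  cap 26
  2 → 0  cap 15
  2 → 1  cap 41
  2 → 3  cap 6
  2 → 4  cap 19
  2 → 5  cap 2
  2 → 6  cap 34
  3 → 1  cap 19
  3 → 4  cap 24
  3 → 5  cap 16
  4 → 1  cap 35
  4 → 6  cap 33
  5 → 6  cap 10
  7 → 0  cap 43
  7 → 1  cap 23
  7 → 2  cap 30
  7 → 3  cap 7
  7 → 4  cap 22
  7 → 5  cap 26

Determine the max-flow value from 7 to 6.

Maximum flow value: 133

augment #1: 7→0→6 bottleneck 34, total now 34
augment #2: 7→1→6 bottleneck 23, total now 57
augment #3: 7→2→6 bottleneck 30, total now 87
augment #4: 7→4→6 bottleneck 22, total now 109
augment #5: 7→5→6 bottleneck 10, total now 119
augment #6: 7→0→4→6 bottleneck 9, total now 128
augment #7: 7→3→1→6 bottleneck 3, total now 131
augment #8: 7→3→4→6 bottleneck 2, total now 133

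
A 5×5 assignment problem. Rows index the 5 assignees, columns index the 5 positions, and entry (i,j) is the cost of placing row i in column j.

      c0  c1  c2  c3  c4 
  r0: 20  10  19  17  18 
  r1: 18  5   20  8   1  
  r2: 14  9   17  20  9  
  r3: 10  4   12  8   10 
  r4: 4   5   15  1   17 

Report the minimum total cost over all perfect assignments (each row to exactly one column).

Minimum assignment cost: 38

optimal assignment: row0→col1 (cost 10), row1→col4 (cost 1), row2→col0 (cost 14), row3→col2 (cost 12), row4→col3 (cost 1)
total = 10 + 1 + 14 + 12 + 1 = 38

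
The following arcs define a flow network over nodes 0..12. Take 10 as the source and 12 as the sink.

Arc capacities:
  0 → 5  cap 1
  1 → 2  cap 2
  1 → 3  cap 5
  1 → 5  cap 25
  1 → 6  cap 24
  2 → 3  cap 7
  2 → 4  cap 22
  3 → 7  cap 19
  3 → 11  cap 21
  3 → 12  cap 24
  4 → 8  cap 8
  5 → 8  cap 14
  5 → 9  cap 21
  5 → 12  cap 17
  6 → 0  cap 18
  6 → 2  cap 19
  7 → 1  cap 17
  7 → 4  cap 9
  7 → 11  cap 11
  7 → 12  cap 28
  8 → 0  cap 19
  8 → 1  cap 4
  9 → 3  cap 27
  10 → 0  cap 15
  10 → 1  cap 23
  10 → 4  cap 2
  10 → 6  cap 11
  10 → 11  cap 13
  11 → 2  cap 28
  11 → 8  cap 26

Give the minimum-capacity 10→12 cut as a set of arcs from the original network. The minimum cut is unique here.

Min-cut arcs: {(0,5), (2,3), (8,1), (10,1)} (total capacity 35)

augment #1: 10→0→5→12 push 1
augment #2: 10→1→3→12 push 5
augment #3: 10→1→5→12 push 16
augment #4: 10→1→2→3→12 push 2
augment #5: 10→6→2→3→12 push 5
augment #6: 10→4→8→1→5→9→3→12 push 2
augment #7: 10→6→2→1→5→9→3→12 push 2
augment #8: 10→11→8→1→5→9→3→12 push 2
max flow = 35; residual-reachable set from 10 gives S-side
cut edges (S→T): {(0,5), (2,3), (8,1), (10,1)} total cap 35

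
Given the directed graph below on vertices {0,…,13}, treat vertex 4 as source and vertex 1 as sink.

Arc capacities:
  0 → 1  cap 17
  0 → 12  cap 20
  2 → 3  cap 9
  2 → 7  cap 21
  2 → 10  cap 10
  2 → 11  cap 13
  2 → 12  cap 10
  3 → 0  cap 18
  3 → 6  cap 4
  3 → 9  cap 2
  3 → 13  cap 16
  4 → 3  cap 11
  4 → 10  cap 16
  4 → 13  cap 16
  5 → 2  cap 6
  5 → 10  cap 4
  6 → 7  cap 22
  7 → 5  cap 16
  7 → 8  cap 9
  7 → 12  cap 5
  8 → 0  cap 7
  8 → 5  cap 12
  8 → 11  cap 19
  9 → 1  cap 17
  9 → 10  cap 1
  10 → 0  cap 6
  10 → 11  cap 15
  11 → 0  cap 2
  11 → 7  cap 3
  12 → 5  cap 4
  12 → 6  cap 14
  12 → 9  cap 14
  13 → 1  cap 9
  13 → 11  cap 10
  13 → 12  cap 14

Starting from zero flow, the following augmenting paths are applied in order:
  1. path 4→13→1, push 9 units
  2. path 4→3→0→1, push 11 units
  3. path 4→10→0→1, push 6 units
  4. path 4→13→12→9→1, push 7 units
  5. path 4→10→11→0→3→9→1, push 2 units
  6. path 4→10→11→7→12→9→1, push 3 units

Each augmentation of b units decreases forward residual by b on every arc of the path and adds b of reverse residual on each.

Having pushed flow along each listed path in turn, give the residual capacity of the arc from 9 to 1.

after path 1 (4→13→1, push 9): res(9,1)=17
after path 2 (4→3→0→1, push 11): res(9,1)=17
after path 3 (4→10→0→1, push 6): res(9,1)=17
after path 4 (4→13→12→9→1, push 7): res(9,1)=10
after path 5 (4→10→11→0→3→9→1, push 2): res(9,1)=8
after path 6 (4→10→11→7→12→9→1, push 3): res(9,1)=5

Residual capacity of (9,1): 5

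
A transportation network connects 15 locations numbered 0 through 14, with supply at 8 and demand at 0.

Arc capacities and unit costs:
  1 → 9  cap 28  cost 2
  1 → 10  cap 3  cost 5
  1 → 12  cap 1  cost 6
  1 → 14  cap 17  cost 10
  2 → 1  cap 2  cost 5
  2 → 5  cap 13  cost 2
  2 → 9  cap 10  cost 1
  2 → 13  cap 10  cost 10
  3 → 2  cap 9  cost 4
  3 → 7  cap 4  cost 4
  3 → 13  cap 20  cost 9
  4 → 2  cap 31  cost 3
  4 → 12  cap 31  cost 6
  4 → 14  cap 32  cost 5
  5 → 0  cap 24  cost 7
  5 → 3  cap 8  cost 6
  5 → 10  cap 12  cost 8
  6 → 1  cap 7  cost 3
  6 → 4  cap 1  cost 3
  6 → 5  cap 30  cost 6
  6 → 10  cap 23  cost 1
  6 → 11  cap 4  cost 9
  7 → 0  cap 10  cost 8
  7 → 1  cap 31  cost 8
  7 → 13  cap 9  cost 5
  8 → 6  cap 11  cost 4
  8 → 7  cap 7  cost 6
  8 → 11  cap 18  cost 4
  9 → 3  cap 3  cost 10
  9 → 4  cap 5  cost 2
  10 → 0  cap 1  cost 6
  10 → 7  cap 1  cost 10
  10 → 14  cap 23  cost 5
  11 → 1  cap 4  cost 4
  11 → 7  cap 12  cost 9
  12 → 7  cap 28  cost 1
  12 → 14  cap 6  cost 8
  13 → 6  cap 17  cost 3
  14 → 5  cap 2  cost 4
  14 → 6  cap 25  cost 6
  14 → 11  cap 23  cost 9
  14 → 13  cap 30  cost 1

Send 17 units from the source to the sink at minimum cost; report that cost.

Minimum cost for 17 units: 262

shortest-cost path #1: 8→6→10→0 push 1 @ unit cost 11 (adds 11)
shortest-cost path #2: 8→7→0 push 7 @ unit cost 14 (adds 98)
shortest-cost path #3: 8→6→5→0 push 9 @ unit cost 17 (adds 153)
total cost = 262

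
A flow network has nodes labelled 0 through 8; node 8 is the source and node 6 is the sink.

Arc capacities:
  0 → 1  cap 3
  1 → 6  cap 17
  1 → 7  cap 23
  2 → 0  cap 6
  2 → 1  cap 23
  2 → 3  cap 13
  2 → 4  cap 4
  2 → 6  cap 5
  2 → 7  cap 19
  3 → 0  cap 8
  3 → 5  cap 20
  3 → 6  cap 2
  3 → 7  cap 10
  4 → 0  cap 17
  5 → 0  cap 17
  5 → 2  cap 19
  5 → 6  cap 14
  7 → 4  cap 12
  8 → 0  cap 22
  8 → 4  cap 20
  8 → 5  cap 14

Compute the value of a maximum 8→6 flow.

Maximum flow value: 17

augment #1: 8→5→6 bottleneck 14, total now 14
augment #2: 8→0→1→6 bottleneck 3, total now 17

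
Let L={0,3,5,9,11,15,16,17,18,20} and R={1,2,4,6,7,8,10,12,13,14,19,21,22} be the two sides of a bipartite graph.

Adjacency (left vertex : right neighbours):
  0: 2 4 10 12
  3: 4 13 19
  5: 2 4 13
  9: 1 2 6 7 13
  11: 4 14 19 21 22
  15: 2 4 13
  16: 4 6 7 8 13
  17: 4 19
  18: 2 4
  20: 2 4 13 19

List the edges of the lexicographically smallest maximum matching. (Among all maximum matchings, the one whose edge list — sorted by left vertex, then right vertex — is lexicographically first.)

Lex-smallest maximum matching: {(0,10), (3,4), (5,2), (9,1), (11,14), (15,13), (16,6), (17,19)}

|M| = 8 (so the lex-smallest maximum matching has 8 edges)
process left vertices in ascending order; for each, take the smallest-labelled available neighbour that still permits 8 edges overall, or leave it unmatched if none does
lex-smallest matching: {0-10, 3-4, 5-2, 9-1, 11-14, 15-13, 16-6, 17-19}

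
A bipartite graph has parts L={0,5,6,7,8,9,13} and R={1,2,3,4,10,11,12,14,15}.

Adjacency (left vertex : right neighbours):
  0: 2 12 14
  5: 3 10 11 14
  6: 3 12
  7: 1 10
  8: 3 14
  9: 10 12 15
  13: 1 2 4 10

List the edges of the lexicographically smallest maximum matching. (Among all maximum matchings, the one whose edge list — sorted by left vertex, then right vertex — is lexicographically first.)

Lex-smallest maximum matching: {(0,2), (5,3), (6,12), (7,1), (8,14), (9,10), (13,4)}

|M| = 7 (so the lex-smallest maximum matching has 7 edges)
process left vertices in ascending order; for each, take the smallest-labelled available neighbour that still permits 7 edges overall, or leave it unmatched if none does
lex-smallest matching: {0-2, 5-3, 6-12, 7-1, 8-14, 9-10, 13-4}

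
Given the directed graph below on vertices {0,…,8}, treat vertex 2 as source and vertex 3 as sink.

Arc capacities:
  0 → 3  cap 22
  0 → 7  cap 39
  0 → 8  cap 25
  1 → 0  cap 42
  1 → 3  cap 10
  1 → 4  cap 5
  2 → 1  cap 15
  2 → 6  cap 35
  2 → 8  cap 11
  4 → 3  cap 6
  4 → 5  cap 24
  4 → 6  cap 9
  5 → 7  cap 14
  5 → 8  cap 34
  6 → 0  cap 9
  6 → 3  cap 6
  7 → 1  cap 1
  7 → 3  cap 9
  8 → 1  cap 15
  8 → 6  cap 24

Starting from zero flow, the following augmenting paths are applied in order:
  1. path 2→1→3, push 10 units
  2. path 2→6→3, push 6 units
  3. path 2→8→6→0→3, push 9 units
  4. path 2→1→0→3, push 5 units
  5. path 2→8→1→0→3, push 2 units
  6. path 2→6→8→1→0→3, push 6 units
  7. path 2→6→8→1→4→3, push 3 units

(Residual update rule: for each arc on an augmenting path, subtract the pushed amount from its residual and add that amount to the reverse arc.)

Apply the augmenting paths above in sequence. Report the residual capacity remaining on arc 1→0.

Residual capacity of (1,0): 29

after path 1 (2→1→3, push 10): res(1,0)=42
after path 2 (2→6→3, push 6): res(1,0)=42
after path 3 (2→8→6→0→3, push 9): res(1,0)=42
after path 4 (2→1→0→3, push 5): res(1,0)=37
after path 5 (2→8→1→0→3, push 2): res(1,0)=35
after path 6 (2→6→8→1→0→3, push 6): res(1,0)=29
after path 7 (2→6→8→1→4→3, push 3): res(1,0)=29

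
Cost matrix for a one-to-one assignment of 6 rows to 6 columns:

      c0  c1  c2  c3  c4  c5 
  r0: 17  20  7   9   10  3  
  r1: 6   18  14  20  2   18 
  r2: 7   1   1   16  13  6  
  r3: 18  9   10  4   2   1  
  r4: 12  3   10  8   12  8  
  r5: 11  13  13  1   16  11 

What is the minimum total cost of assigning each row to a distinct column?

Minimum assignment cost: 16

optimal assignment: row0→col5 (cost 3), row1→col0 (cost 6), row2→col2 (cost 1), row3→col4 (cost 2), row4→col1 (cost 3), row5→col3 (cost 1)
total = 3 + 6 + 1 + 2 + 3 + 1 = 16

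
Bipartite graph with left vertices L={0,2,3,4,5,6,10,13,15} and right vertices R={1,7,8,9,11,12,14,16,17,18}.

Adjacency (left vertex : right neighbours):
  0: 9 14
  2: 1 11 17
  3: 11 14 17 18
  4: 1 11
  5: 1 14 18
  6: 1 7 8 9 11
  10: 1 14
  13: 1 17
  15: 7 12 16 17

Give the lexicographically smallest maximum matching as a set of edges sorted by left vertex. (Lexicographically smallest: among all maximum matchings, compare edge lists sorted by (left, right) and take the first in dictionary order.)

Lex-smallest maximum matching: {(0,9), (2,1), (3,11), (5,18), (6,7), (10,14), (13,17), (15,12)}

|M| = 8 (so the lex-smallest maximum matching has 8 edges)
process left vertices in ascending order; for each, take the smallest-labelled available neighbour that still permits 8 edges overall, or leave it unmatched if none does
lex-smallest matching: {0-9, 2-1, 3-11, 5-18, 6-7, 10-14, 13-17, 15-12}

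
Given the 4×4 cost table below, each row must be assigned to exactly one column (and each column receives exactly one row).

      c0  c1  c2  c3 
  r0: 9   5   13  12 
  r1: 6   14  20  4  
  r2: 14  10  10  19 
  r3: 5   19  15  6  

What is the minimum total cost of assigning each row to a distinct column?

Minimum assignment cost: 24

optimal assignment: row0→col1 (cost 5), row1→col3 (cost 4), row2→col2 (cost 10), row3→col0 (cost 5)
total = 5 + 4 + 10 + 5 = 24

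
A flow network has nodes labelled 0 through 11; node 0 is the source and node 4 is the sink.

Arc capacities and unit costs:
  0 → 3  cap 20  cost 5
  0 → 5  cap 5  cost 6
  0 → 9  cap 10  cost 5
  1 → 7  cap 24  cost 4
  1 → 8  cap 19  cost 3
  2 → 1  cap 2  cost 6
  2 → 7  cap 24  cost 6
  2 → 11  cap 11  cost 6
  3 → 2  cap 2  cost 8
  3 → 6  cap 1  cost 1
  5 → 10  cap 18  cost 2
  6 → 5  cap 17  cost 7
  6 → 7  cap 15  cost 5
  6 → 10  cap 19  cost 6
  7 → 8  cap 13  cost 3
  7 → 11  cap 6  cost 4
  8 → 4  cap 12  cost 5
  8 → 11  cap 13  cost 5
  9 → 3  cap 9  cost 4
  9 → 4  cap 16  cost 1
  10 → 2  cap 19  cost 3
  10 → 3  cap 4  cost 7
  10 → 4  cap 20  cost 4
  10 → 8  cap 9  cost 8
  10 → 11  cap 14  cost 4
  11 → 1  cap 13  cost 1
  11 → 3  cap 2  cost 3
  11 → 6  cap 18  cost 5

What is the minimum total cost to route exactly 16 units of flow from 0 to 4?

shortest-cost path #1: 0→9→4 push 10 @ unit cost 6 (adds 60)
shortest-cost path #2: 0→5→10→4 push 5 @ unit cost 12 (adds 60)
shortest-cost path #3: 0→3→6→10→4 push 1 @ unit cost 16 (adds 16)
total cost = 136

Minimum cost for 16 units: 136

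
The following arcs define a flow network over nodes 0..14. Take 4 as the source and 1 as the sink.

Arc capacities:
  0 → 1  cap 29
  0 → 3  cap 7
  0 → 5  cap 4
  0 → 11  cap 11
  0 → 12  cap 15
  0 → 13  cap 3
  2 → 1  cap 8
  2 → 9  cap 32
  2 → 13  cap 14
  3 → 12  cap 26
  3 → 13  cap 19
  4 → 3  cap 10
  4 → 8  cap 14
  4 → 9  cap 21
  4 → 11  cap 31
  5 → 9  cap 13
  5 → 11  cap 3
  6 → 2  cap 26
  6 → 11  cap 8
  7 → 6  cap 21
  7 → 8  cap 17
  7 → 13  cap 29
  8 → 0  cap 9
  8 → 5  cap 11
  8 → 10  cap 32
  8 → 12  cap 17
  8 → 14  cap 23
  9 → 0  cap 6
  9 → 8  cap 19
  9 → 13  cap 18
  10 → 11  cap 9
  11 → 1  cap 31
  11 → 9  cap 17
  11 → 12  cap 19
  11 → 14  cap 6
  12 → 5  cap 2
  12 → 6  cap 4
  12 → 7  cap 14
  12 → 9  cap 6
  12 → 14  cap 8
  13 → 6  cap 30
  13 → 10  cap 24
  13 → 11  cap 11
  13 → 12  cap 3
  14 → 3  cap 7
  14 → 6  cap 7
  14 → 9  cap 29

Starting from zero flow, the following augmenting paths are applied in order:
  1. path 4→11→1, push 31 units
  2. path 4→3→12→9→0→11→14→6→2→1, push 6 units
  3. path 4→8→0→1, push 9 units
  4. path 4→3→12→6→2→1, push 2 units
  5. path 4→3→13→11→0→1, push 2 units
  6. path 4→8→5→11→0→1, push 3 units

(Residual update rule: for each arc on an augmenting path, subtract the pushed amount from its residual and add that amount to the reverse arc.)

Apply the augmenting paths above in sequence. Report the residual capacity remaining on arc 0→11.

Residual capacity of (0,11): 10

after path 1 (4→11→1, push 31): res(0,11)=11
after path 2 (4→3→12→9→0→11→14→6→2→1, push 6): res(0,11)=5
after path 3 (4→8→0→1, push 9): res(0,11)=5
after path 4 (4→3→12→6→2→1, push 2): res(0,11)=5
after path 5 (4→3→13→11→0→1, push 2): res(0,11)=7
after path 6 (4→8→5→11→0→1, push 3): res(0,11)=10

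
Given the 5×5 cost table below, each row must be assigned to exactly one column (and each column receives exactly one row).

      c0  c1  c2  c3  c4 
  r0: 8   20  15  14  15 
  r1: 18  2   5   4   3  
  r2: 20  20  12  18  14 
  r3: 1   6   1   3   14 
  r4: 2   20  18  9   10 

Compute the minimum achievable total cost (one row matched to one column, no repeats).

Minimum assignment cost: 33

optimal assignment: row0→col3 (cost 14), row1→col1 (cost 2), row2→col4 (cost 14), row3→col2 (cost 1), row4→col0 (cost 2)
total = 14 + 2 + 14 + 1 + 2 = 33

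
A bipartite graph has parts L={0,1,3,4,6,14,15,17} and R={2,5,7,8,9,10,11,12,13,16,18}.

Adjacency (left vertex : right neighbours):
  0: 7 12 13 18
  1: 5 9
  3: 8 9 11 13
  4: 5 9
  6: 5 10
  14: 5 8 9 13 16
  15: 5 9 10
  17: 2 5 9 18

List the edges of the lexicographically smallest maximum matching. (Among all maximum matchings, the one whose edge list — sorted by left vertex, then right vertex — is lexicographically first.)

|M| = 7 (so the lex-smallest maximum matching has 7 edges)
process left vertices in ascending order; for each, take the smallest-labelled available neighbour that still permits 7 edges overall, or leave it unmatched if none does
lex-smallest matching: {0-7, 1-5, 3-8, 4-9, 6-10, 14-13, 17-2}

Lex-smallest maximum matching: {(0,7), (1,5), (3,8), (4,9), (6,10), (14,13), (17,2)}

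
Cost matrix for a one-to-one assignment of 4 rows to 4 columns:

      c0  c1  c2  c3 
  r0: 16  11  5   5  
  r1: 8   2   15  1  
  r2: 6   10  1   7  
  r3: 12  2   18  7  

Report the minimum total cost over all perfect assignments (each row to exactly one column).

Minimum assignment cost: 14

optimal assignment: row0→col2 (cost 5), row1→col3 (cost 1), row2→col0 (cost 6), row3→col1 (cost 2)
total = 5 + 1 + 6 + 2 = 14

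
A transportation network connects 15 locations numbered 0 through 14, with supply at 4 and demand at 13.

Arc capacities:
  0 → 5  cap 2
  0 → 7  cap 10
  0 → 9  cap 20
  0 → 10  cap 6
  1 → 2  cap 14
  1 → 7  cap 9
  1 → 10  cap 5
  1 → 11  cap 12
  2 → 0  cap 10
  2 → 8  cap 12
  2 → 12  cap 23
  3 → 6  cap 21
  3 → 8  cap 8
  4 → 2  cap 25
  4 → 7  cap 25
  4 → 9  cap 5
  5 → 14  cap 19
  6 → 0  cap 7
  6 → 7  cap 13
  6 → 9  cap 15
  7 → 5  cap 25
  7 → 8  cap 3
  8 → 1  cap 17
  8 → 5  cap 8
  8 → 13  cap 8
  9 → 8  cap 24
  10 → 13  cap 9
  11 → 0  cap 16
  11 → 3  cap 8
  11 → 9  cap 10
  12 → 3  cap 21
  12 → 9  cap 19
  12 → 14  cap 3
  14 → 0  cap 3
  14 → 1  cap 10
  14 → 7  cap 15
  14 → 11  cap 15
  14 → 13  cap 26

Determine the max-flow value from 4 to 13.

Maximum flow value: 39

augment #1: 4→2→8→13 bottleneck 8, total now 8
augment #2: 4→2→0→10→13 bottleneck 6, total now 14
augment #3: 4→2→12→14→13 bottleneck 3, total now 17
augment #4: 4→7→5→14→13 bottleneck 19, total now 36
augment #5: 4→2→8→1→10→13 bottleneck 3, total now 39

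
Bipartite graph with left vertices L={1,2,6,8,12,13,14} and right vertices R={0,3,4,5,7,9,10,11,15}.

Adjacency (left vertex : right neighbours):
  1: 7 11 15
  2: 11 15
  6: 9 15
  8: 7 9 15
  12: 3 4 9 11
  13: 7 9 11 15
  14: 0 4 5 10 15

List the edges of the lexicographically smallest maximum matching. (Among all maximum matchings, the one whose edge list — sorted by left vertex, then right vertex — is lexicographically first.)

Lex-smallest maximum matching: {(1,7), (2,11), (6,9), (8,15), (12,3), (14,0)}

|M| = 6 (so the lex-smallest maximum matching has 6 edges)
process left vertices in ascending order; for each, take the smallest-labelled available neighbour that still permits 6 edges overall, or leave it unmatched if none does
lex-smallest matching: {1-7, 2-11, 6-9, 8-15, 12-3, 14-0}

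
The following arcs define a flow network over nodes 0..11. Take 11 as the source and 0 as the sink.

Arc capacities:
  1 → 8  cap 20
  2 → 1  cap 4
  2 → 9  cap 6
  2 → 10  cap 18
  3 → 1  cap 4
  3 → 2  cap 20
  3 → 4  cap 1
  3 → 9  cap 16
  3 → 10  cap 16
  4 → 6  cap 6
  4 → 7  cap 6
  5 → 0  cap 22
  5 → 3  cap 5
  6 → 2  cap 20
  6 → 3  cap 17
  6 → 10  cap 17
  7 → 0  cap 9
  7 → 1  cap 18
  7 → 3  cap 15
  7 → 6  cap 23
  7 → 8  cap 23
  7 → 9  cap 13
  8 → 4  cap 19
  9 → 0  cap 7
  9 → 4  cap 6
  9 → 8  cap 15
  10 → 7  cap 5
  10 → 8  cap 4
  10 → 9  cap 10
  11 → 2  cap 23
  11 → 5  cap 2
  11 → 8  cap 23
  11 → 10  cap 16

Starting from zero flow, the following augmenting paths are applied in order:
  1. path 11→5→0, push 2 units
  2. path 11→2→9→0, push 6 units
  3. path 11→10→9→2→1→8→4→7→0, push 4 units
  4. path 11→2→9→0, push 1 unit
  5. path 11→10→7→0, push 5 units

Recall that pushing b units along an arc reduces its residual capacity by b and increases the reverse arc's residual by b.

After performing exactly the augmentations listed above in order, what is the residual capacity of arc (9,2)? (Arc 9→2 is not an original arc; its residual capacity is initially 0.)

Residual capacity of (9,2): 3

after path 1 (11→5→0, push 2): res(9,2)=0
after path 2 (11→2→9→0, push 6): res(9,2)=6
after path 3 (11→10→9→2→1→8→4→7→0, push 4): res(9,2)=2
after path 4 (11→2→9→0, push 1): res(9,2)=3
after path 5 (11→10→7→0, push 5): res(9,2)=3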